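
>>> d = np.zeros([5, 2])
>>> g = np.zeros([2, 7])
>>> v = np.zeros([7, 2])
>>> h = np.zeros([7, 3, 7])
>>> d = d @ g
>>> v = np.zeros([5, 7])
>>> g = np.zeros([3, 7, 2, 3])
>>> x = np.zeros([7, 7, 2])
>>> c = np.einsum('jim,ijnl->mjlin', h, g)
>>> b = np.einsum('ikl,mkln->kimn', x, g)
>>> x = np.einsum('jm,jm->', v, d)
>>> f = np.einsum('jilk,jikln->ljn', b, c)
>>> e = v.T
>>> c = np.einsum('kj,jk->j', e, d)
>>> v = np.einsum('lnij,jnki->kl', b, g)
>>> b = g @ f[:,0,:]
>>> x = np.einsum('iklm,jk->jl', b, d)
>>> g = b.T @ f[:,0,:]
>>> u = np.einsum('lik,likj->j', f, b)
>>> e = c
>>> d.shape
(5, 7)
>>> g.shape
(2, 2, 7, 2)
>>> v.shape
(2, 7)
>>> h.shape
(7, 3, 7)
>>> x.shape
(5, 2)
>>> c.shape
(5,)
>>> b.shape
(3, 7, 2, 2)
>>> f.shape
(3, 7, 2)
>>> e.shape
(5,)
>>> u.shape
(2,)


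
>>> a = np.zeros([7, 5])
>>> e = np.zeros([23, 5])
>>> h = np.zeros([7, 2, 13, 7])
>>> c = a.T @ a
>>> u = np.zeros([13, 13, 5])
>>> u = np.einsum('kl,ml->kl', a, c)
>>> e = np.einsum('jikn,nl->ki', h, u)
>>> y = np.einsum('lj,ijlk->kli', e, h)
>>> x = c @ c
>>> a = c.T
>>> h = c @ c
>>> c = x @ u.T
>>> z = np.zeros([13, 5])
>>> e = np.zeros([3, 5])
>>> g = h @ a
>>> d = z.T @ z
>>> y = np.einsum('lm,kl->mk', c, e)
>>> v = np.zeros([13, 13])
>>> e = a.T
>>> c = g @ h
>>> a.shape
(5, 5)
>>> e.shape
(5, 5)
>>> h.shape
(5, 5)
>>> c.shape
(5, 5)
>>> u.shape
(7, 5)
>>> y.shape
(7, 3)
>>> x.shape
(5, 5)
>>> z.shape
(13, 5)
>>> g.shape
(5, 5)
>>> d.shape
(5, 5)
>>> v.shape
(13, 13)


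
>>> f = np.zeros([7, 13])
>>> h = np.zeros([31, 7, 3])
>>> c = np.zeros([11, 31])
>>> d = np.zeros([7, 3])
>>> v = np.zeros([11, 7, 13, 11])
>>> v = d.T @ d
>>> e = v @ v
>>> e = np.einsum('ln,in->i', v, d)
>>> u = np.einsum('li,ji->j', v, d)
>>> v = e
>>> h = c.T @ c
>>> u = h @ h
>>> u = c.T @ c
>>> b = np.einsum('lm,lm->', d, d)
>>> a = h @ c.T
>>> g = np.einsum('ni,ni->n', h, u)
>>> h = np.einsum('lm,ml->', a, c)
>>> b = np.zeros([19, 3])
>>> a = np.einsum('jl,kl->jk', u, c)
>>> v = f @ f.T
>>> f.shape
(7, 13)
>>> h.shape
()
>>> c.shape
(11, 31)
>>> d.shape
(7, 3)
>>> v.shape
(7, 7)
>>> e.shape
(7,)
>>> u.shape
(31, 31)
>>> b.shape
(19, 3)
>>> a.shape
(31, 11)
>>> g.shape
(31,)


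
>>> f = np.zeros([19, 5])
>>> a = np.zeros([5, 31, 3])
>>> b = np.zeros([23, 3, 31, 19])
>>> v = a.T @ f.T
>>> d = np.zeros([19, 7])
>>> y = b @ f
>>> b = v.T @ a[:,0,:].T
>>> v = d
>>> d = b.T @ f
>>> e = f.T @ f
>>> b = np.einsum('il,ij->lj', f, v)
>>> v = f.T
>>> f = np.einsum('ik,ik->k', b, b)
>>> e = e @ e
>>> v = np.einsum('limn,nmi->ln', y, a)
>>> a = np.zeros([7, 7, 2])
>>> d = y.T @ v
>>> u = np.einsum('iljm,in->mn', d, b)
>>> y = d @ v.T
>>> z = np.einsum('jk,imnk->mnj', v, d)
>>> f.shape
(7,)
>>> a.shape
(7, 7, 2)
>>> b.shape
(5, 7)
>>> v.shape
(23, 5)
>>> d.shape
(5, 31, 3, 5)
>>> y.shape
(5, 31, 3, 23)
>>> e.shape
(5, 5)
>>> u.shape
(5, 7)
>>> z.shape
(31, 3, 23)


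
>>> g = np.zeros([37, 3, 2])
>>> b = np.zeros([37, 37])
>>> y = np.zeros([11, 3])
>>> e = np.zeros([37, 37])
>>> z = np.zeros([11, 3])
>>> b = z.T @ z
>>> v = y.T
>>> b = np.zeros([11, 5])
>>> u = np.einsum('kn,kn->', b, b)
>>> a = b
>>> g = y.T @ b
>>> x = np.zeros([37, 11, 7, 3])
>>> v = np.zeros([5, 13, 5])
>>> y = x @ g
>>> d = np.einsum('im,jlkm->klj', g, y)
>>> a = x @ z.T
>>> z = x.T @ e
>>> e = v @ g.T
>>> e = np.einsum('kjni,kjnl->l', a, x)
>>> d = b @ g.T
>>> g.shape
(3, 5)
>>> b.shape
(11, 5)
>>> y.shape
(37, 11, 7, 5)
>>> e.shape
(3,)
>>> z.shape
(3, 7, 11, 37)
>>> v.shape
(5, 13, 5)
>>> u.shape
()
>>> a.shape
(37, 11, 7, 11)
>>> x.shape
(37, 11, 7, 3)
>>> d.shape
(11, 3)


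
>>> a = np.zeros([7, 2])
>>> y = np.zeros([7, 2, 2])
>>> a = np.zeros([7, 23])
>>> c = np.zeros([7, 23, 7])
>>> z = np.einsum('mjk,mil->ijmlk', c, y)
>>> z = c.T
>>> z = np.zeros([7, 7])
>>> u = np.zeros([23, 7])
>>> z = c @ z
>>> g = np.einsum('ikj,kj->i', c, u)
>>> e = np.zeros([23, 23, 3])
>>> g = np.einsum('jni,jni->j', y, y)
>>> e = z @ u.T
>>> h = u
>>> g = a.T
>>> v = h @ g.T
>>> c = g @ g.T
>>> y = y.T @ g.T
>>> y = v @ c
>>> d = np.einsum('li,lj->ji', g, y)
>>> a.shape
(7, 23)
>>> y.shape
(23, 23)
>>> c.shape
(23, 23)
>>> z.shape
(7, 23, 7)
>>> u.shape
(23, 7)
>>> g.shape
(23, 7)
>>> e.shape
(7, 23, 23)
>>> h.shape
(23, 7)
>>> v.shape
(23, 23)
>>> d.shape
(23, 7)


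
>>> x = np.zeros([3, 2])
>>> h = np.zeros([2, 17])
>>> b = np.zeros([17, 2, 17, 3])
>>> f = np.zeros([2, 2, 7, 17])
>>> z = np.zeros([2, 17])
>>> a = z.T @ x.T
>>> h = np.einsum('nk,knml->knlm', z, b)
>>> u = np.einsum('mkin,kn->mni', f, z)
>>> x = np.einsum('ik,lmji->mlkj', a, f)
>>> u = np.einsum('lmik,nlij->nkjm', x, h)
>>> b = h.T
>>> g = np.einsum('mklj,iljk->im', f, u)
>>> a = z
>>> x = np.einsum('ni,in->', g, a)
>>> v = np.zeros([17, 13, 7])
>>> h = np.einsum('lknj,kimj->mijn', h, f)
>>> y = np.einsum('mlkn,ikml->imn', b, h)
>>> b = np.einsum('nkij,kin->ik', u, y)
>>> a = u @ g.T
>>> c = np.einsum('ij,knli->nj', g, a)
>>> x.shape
()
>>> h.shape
(7, 2, 17, 3)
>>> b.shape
(17, 7)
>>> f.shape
(2, 2, 7, 17)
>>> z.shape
(2, 17)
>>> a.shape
(17, 7, 17, 17)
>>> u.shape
(17, 7, 17, 2)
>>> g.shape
(17, 2)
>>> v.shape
(17, 13, 7)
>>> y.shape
(7, 17, 17)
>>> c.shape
(7, 2)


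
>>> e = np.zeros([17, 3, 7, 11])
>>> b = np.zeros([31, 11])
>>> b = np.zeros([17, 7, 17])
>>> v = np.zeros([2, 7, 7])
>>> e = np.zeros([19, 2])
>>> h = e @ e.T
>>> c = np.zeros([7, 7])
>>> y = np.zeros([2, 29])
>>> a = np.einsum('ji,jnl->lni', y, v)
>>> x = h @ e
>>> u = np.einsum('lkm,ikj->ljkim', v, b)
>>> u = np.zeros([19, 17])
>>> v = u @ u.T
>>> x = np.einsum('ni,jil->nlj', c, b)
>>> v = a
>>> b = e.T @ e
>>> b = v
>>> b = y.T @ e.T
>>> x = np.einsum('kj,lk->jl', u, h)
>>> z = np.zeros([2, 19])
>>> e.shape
(19, 2)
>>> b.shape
(29, 19)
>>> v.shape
(7, 7, 29)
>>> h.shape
(19, 19)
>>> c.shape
(7, 7)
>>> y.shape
(2, 29)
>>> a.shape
(7, 7, 29)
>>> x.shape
(17, 19)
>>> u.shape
(19, 17)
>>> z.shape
(2, 19)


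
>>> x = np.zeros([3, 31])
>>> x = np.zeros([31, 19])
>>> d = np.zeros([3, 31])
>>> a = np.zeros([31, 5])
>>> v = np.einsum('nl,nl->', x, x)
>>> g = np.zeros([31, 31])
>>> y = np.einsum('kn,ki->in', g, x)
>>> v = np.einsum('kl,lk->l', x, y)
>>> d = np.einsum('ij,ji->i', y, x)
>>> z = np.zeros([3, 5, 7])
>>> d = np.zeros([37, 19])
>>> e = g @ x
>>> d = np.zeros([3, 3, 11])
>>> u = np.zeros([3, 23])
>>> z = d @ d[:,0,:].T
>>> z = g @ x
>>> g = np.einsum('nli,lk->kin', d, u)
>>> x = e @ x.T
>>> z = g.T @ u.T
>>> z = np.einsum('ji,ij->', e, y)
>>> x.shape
(31, 31)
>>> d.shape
(3, 3, 11)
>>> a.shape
(31, 5)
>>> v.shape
(19,)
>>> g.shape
(23, 11, 3)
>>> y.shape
(19, 31)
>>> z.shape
()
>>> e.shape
(31, 19)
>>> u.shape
(3, 23)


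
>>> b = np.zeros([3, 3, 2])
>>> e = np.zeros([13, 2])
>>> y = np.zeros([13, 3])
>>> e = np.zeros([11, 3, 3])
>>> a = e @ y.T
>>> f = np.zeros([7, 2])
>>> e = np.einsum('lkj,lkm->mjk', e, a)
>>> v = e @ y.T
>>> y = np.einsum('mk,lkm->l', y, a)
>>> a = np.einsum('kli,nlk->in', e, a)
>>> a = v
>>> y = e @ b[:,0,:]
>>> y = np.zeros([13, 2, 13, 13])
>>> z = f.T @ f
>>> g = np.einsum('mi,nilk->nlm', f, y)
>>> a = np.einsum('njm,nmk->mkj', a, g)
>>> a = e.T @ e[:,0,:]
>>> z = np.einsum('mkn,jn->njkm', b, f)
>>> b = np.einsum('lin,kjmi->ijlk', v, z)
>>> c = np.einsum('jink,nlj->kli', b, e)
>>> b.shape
(3, 7, 13, 2)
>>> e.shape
(13, 3, 3)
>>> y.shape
(13, 2, 13, 13)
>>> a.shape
(3, 3, 3)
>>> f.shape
(7, 2)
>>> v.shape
(13, 3, 13)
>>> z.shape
(2, 7, 3, 3)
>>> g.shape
(13, 13, 7)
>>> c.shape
(2, 3, 7)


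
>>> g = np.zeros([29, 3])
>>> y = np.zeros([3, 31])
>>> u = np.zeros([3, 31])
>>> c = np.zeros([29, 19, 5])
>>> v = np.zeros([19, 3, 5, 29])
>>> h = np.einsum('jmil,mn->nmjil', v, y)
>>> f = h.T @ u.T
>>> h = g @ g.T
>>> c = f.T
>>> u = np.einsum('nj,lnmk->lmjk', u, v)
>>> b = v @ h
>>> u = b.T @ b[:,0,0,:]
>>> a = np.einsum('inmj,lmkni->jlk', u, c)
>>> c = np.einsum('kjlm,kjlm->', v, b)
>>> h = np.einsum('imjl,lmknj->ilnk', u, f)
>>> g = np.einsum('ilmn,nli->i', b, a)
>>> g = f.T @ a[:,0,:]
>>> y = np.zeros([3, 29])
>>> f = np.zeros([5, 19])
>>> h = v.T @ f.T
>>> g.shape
(3, 3, 19, 5, 19)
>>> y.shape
(3, 29)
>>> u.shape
(29, 5, 3, 29)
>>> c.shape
()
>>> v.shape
(19, 3, 5, 29)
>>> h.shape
(29, 5, 3, 5)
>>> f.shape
(5, 19)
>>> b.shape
(19, 3, 5, 29)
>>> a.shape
(29, 3, 19)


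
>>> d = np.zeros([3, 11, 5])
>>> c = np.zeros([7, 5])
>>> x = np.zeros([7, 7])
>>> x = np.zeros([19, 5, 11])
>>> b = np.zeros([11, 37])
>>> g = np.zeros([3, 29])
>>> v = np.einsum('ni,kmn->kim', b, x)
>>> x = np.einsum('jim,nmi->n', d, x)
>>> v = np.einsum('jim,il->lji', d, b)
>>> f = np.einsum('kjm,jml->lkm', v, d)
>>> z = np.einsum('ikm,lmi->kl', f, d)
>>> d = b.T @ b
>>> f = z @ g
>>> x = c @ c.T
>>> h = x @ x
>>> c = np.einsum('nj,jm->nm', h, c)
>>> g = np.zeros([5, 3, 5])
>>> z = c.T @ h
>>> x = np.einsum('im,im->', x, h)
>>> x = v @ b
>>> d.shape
(37, 37)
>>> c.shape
(7, 5)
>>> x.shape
(37, 3, 37)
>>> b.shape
(11, 37)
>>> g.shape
(5, 3, 5)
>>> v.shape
(37, 3, 11)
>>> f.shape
(37, 29)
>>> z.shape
(5, 7)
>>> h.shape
(7, 7)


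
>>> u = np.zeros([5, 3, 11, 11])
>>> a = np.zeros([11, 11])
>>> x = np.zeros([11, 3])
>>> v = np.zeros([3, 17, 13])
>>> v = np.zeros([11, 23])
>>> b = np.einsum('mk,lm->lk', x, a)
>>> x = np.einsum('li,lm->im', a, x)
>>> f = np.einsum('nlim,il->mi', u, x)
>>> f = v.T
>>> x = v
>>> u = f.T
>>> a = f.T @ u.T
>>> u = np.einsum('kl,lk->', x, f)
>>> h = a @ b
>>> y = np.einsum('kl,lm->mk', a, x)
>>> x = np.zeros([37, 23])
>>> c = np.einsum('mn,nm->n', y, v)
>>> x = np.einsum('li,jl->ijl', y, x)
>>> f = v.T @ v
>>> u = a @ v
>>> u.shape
(11, 23)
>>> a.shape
(11, 11)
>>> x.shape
(11, 37, 23)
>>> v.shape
(11, 23)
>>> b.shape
(11, 3)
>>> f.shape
(23, 23)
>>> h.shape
(11, 3)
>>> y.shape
(23, 11)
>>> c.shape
(11,)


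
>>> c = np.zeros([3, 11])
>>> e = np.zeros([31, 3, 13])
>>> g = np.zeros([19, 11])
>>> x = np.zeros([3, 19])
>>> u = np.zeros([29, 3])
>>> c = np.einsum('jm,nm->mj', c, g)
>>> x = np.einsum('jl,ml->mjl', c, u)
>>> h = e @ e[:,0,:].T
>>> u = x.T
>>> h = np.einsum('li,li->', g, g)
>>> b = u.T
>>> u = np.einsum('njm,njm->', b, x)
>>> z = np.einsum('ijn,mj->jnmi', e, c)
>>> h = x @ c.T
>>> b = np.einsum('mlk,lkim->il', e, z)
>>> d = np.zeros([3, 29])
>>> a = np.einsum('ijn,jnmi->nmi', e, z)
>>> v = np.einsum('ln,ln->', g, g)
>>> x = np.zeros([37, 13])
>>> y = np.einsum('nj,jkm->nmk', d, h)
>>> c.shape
(11, 3)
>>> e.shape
(31, 3, 13)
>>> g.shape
(19, 11)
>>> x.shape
(37, 13)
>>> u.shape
()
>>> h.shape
(29, 11, 11)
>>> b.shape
(11, 3)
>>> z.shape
(3, 13, 11, 31)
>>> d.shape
(3, 29)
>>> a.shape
(13, 11, 31)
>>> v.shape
()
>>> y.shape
(3, 11, 11)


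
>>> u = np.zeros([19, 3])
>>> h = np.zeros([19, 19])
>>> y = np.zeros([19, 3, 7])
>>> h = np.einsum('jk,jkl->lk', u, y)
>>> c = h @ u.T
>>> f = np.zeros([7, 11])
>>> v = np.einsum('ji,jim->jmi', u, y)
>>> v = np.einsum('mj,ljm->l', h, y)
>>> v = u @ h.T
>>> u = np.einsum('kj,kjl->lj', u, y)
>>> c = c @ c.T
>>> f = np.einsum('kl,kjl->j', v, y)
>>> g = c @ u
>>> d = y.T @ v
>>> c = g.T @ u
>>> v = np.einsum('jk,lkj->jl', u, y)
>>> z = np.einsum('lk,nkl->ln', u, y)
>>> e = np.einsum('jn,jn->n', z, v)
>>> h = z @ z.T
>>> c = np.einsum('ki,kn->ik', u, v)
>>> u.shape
(7, 3)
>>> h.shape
(7, 7)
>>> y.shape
(19, 3, 7)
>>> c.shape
(3, 7)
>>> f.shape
(3,)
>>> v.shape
(7, 19)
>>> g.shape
(7, 3)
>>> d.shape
(7, 3, 7)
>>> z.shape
(7, 19)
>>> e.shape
(19,)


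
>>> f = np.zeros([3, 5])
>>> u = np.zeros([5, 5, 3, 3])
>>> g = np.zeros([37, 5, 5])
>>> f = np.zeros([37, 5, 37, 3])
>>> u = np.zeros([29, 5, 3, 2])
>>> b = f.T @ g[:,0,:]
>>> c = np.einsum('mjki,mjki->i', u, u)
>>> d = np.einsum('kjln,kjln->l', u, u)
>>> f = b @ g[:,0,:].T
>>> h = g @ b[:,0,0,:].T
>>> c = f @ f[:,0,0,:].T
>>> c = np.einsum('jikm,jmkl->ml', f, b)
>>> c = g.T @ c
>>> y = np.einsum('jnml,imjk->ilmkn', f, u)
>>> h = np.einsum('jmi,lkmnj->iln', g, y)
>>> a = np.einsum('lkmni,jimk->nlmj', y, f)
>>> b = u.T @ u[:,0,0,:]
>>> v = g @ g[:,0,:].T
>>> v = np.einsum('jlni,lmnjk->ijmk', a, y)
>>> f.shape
(3, 37, 5, 37)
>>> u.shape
(29, 5, 3, 2)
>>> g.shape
(37, 5, 5)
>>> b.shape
(2, 3, 5, 2)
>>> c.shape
(5, 5, 5)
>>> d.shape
(3,)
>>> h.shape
(5, 29, 2)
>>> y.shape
(29, 37, 5, 2, 37)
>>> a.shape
(2, 29, 5, 3)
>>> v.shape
(3, 2, 37, 37)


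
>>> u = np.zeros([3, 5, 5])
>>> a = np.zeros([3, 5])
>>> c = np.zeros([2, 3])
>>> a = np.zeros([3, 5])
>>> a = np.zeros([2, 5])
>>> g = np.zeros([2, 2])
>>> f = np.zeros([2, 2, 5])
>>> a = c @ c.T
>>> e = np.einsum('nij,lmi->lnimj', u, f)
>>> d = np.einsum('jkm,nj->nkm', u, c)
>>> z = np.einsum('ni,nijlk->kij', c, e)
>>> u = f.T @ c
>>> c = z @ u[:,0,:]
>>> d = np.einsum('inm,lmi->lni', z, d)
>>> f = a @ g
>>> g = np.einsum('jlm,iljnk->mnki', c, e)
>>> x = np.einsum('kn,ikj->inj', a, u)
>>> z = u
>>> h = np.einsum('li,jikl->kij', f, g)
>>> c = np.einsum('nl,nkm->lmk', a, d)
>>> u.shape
(5, 2, 3)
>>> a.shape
(2, 2)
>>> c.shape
(2, 5, 3)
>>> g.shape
(3, 2, 5, 2)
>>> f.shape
(2, 2)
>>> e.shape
(2, 3, 5, 2, 5)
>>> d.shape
(2, 3, 5)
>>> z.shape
(5, 2, 3)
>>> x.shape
(5, 2, 3)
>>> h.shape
(5, 2, 3)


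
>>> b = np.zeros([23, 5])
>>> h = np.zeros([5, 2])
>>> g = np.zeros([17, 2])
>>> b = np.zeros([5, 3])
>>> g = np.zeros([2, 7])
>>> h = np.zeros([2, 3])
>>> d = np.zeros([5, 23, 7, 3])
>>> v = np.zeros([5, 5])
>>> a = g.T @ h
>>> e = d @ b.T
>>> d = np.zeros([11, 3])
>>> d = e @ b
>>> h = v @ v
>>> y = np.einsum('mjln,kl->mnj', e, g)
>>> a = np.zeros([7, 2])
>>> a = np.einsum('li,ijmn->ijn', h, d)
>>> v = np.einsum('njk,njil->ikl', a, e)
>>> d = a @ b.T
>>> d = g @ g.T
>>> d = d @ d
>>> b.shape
(5, 3)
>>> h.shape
(5, 5)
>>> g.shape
(2, 7)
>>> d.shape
(2, 2)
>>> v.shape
(7, 3, 5)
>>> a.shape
(5, 23, 3)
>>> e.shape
(5, 23, 7, 5)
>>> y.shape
(5, 5, 23)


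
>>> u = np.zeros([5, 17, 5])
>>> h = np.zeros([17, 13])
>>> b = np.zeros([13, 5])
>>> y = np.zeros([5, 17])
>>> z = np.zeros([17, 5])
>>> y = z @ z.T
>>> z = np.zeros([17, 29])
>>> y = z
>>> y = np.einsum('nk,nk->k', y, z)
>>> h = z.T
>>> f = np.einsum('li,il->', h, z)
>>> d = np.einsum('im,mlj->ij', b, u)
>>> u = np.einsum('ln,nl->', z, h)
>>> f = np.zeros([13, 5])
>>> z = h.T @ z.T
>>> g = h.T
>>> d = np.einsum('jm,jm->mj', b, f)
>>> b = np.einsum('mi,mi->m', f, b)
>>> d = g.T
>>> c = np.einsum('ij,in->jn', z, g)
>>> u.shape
()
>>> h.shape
(29, 17)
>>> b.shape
(13,)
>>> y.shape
(29,)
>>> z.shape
(17, 17)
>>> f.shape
(13, 5)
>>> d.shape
(29, 17)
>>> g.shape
(17, 29)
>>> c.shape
(17, 29)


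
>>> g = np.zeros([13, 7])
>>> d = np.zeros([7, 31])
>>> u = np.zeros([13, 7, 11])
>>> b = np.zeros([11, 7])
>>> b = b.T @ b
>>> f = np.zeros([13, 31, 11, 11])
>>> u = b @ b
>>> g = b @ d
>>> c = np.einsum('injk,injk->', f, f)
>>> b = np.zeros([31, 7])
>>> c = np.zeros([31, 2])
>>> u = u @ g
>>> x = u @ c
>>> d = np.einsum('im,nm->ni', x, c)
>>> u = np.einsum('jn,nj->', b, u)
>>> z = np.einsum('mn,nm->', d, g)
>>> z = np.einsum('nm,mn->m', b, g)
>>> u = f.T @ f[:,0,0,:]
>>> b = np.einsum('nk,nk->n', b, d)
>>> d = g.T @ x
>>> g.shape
(7, 31)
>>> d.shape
(31, 2)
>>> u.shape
(11, 11, 31, 11)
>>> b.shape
(31,)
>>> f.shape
(13, 31, 11, 11)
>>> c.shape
(31, 2)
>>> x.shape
(7, 2)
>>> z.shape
(7,)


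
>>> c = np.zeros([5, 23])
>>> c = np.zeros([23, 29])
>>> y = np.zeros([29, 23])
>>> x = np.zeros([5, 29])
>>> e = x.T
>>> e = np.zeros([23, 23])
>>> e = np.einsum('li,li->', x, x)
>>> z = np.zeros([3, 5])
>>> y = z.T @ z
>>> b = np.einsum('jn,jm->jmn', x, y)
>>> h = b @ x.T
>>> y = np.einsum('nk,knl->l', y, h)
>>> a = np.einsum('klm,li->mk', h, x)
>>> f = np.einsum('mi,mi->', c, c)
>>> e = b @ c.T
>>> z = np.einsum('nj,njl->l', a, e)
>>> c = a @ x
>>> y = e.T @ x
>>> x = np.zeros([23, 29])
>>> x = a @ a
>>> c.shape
(5, 29)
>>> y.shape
(23, 5, 29)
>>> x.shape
(5, 5)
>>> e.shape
(5, 5, 23)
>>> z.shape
(23,)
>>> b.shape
(5, 5, 29)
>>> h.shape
(5, 5, 5)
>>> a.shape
(5, 5)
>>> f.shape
()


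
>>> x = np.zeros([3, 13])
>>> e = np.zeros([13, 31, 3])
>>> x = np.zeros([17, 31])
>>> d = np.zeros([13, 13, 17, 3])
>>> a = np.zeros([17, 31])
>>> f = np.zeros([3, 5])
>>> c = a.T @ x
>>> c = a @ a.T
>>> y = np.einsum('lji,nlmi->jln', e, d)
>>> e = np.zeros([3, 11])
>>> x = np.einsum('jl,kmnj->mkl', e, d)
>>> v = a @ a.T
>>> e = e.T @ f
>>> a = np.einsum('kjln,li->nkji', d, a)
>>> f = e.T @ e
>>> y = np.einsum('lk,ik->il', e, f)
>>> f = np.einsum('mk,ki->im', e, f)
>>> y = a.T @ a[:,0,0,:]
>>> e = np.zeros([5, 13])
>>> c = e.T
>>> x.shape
(13, 13, 11)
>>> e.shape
(5, 13)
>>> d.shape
(13, 13, 17, 3)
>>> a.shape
(3, 13, 13, 31)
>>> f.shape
(5, 11)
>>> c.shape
(13, 5)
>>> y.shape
(31, 13, 13, 31)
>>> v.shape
(17, 17)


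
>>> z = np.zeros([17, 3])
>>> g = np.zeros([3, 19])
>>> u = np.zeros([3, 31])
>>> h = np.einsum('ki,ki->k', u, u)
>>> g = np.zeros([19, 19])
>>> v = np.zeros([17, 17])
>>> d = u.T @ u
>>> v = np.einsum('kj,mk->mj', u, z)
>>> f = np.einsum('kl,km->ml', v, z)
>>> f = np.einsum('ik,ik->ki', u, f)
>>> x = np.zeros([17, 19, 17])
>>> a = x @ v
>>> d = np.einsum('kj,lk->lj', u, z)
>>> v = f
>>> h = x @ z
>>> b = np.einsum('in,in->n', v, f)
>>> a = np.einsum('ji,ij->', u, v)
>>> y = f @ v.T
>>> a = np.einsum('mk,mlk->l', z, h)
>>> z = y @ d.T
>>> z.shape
(31, 17)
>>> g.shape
(19, 19)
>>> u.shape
(3, 31)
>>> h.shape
(17, 19, 3)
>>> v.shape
(31, 3)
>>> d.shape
(17, 31)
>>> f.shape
(31, 3)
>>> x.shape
(17, 19, 17)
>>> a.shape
(19,)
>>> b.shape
(3,)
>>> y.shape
(31, 31)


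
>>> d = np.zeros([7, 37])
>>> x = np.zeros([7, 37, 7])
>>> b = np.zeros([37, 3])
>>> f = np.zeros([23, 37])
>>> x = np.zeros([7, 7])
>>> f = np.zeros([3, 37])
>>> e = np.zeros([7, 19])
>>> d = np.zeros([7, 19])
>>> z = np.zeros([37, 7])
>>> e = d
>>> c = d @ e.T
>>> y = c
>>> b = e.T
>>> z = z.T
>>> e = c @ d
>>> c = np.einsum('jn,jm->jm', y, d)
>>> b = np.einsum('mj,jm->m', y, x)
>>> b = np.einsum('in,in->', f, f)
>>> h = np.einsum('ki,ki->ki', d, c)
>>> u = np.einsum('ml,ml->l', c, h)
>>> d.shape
(7, 19)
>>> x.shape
(7, 7)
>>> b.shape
()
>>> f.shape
(3, 37)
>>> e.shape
(7, 19)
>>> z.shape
(7, 37)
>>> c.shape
(7, 19)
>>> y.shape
(7, 7)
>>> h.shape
(7, 19)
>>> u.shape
(19,)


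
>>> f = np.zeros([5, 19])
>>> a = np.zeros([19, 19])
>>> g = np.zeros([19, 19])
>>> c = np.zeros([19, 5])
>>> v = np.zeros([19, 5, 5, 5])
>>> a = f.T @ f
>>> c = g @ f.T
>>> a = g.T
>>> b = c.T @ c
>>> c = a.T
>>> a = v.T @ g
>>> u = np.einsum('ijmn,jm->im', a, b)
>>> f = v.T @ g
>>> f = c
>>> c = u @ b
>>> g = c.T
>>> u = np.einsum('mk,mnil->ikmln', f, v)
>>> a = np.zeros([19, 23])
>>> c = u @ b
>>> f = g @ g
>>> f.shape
(5, 5)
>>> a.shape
(19, 23)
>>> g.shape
(5, 5)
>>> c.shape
(5, 19, 19, 5, 5)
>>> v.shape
(19, 5, 5, 5)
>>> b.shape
(5, 5)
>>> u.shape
(5, 19, 19, 5, 5)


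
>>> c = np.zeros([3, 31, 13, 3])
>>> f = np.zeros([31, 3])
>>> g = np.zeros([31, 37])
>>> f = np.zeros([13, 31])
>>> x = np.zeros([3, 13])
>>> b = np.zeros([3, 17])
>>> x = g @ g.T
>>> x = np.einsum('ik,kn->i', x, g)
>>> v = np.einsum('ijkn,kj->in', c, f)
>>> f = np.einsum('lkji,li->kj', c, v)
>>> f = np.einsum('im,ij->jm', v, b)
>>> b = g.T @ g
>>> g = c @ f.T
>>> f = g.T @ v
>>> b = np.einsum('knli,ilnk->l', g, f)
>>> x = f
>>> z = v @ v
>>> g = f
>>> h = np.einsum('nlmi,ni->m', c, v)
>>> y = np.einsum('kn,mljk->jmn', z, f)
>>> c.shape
(3, 31, 13, 3)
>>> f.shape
(17, 13, 31, 3)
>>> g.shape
(17, 13, 31, 3)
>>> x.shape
(17, 13, 31, 3)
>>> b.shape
(13,)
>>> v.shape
(3, 3)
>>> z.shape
(3, 3)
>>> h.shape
(13,)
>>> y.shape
(31, 17, 3)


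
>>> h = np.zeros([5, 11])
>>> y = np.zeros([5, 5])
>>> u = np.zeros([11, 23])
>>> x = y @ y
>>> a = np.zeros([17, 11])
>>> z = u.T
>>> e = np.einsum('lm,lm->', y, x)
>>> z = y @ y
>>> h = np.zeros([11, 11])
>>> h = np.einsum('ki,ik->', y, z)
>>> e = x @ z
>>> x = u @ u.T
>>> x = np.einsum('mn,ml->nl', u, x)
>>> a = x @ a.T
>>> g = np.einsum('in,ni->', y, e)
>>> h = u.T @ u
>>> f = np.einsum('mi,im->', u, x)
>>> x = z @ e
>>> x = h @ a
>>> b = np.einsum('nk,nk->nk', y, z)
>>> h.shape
(23, 23)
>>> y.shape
(5, 5)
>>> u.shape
(11, 23)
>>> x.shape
(23, 17)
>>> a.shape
(23, 17)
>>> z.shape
(5, 5)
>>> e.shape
(5, 5)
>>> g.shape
()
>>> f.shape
()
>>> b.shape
(5, 5)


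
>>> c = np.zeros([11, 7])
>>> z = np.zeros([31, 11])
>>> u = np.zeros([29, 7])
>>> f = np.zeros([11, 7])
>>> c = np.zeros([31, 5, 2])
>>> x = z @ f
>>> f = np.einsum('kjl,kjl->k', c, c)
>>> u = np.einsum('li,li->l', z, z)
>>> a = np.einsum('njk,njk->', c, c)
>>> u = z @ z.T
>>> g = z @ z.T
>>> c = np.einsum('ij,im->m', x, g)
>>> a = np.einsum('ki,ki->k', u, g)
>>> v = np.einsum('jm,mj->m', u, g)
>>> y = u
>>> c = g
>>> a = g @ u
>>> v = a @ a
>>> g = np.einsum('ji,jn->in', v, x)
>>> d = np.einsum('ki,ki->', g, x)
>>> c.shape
(31, 31)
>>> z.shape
(31, 11)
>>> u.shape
(31, 31)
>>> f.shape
(31,)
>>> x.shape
(31, 7)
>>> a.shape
(31, 31)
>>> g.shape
(31, 7)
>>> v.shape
(31, 31)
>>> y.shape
(31, 31)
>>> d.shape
()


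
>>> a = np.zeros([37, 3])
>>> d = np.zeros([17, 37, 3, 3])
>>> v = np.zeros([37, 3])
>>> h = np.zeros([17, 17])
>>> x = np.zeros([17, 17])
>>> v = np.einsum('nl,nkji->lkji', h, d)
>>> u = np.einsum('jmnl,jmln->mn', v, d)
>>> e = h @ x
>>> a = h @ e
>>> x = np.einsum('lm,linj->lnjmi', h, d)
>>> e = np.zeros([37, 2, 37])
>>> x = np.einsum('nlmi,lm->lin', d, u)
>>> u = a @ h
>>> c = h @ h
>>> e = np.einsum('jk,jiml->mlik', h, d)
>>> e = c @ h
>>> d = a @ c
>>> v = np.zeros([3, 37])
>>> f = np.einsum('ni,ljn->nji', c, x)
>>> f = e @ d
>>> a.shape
(17, 17)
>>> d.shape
(17, 17)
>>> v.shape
(3, 37)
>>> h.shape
(17, 17)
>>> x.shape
(37, 3, 17)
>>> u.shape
(17, 17)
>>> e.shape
(17, 17)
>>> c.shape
(17, 17)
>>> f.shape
(17, 17)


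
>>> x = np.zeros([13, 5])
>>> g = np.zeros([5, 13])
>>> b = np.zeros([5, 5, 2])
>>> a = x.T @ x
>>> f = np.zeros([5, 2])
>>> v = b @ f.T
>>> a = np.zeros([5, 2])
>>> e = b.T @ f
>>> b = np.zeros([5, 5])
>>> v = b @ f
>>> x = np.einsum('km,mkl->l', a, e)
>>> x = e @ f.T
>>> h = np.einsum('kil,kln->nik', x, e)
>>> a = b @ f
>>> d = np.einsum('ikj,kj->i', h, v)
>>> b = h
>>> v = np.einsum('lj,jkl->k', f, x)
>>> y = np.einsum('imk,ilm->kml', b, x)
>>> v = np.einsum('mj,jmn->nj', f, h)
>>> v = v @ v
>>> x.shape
(2, 5, 5)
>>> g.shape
(5, 13)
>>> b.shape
(2, 5, 2)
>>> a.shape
(5, 2)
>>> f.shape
(5, 2)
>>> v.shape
(2, 2)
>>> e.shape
(2, 5, 2)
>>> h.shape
(2, 5, 2)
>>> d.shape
(2,)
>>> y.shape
(2, 5, 5)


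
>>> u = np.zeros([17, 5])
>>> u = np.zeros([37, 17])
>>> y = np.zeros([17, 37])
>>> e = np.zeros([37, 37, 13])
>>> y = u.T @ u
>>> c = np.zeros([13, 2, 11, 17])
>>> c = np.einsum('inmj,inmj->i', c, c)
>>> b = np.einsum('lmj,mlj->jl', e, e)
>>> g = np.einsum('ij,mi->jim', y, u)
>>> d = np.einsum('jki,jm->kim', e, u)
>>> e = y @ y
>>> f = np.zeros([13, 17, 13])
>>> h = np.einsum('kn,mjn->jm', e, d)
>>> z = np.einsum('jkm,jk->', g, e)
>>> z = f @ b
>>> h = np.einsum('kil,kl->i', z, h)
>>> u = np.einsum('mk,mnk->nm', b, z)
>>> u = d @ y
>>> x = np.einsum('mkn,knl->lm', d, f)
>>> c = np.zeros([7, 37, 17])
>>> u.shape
(37, 13, 17)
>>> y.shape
(17, 17)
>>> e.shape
(17, 17)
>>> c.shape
(7, 37, 17)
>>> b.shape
(13, 37)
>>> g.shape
(17, 17, 37)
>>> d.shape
(37, 13, 17)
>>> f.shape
(13, 17, 13)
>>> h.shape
(17,)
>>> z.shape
(13, 17, 37)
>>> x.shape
(13, 37)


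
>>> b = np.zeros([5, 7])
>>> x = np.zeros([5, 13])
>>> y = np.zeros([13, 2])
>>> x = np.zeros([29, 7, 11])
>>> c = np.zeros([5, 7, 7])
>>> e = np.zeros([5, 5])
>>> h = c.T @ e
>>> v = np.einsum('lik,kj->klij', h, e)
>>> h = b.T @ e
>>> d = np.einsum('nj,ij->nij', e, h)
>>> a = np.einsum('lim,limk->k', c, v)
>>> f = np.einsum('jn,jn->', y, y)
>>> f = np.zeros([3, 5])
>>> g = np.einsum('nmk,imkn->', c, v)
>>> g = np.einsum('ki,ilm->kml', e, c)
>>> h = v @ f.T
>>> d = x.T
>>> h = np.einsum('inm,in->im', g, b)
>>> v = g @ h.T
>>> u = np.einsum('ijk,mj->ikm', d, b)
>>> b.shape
(5, 7)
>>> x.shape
(29, 7, 11)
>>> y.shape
(13, 2)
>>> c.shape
(5, 7, 7)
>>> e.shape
(5, 5)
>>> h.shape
(5, 7)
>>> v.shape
(5, 7, 5)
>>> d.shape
(11, 7, 29)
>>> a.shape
(5,)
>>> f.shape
(3, 5)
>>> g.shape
(5, 7, 7)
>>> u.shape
(11, 29, 5)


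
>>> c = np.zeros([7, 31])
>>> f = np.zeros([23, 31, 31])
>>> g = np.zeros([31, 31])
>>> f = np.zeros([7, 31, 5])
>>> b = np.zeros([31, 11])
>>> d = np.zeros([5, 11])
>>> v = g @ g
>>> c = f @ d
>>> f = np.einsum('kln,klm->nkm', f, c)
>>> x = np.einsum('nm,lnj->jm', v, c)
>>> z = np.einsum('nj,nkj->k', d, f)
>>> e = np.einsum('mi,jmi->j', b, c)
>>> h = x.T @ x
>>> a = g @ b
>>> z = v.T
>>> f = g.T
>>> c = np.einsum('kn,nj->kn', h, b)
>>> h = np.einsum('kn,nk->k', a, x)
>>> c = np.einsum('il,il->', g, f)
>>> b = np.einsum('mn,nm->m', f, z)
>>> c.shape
()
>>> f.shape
(31, 31)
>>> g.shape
(31, 31)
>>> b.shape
(31,)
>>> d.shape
(5, 11)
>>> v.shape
(31, 31)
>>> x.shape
(11, 31)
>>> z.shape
(31, 31)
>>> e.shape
(7,)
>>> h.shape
(31,)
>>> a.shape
(31, 11)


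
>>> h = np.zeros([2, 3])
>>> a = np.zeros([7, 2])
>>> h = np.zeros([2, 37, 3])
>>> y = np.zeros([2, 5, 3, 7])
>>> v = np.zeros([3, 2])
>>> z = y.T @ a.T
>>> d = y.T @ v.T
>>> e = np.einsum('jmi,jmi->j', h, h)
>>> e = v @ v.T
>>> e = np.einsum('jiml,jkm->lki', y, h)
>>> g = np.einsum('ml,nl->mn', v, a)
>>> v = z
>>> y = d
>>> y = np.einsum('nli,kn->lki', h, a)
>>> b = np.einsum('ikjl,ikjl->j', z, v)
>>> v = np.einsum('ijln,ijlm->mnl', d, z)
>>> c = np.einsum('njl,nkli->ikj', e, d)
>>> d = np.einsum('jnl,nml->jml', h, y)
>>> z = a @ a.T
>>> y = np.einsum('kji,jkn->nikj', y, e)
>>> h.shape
(2, 37, 3)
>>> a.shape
(7, 2)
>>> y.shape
(5, 3, 37, 7)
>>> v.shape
(7, 3, 5)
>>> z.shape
(7, 7)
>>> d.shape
(2, 7, 3)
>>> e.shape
(7, 37, 5)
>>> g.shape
(3, 7)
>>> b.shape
(5,)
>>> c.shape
(3, 3, 37)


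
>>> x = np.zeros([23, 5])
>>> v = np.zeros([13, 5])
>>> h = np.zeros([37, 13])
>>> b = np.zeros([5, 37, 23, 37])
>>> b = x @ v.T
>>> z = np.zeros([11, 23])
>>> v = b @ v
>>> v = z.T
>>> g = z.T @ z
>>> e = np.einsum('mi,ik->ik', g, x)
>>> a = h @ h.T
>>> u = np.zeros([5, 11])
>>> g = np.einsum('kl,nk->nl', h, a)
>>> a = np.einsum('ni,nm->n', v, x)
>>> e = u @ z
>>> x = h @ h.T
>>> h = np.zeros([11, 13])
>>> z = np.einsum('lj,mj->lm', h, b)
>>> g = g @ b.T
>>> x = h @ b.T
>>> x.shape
(11, 23)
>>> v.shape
(23, 11)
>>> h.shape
(11, 13)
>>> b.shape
(23, 13)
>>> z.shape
(11, 23)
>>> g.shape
(37, 23)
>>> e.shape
(5, 23)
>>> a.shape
(23,)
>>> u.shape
(5, 11)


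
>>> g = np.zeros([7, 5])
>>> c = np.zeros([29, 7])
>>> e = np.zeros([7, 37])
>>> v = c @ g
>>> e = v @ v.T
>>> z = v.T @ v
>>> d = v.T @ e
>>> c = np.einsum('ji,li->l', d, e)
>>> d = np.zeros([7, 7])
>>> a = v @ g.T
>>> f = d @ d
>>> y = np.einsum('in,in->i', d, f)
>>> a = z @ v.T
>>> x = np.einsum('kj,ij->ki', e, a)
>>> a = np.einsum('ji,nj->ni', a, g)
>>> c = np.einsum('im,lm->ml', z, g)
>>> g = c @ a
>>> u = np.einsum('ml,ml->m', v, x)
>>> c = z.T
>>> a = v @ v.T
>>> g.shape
(5, 29)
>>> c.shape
(5, 5)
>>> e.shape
(29, 29)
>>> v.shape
(29, 5)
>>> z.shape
(5, 5)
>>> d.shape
(7, 7)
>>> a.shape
(29, 29)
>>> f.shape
(7, 7)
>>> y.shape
(7,)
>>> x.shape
(29, 5)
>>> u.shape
(29,)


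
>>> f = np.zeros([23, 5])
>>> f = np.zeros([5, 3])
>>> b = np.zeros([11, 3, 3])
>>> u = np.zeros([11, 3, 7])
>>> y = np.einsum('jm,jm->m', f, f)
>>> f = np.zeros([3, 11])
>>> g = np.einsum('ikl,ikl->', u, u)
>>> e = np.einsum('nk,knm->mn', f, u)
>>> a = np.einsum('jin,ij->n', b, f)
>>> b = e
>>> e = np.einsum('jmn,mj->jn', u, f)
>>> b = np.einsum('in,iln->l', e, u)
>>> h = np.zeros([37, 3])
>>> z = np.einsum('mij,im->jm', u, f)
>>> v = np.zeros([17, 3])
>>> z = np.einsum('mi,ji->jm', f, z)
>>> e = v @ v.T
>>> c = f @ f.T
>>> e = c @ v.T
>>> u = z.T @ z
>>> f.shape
(3, 11)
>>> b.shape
(3,)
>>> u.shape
(3, 3)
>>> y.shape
(3,)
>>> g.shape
()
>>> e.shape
(3, 17)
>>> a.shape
(3,)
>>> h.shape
(37, 3)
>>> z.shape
(7, 3)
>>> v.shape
(17, 3)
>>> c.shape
(3, 3)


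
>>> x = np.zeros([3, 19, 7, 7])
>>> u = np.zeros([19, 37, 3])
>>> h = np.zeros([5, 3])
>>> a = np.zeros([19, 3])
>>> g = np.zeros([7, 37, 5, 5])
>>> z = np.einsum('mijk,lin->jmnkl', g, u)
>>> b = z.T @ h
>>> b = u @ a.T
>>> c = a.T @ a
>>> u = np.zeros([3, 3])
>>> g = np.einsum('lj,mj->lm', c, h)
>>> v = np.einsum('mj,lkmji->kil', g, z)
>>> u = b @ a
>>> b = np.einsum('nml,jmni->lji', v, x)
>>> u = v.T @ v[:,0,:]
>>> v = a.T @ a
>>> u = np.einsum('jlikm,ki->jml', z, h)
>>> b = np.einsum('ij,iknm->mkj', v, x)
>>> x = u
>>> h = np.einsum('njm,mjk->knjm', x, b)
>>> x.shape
(5, 19, 7)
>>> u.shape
(5, 19, 7)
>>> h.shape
(3, 5, 19, 7)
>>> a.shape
(19, 3)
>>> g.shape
(3, 5)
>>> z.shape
(5, 7, 3, 5, 19)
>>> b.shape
(7, 19, 3)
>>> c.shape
(3, 3)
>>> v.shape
(3, 3)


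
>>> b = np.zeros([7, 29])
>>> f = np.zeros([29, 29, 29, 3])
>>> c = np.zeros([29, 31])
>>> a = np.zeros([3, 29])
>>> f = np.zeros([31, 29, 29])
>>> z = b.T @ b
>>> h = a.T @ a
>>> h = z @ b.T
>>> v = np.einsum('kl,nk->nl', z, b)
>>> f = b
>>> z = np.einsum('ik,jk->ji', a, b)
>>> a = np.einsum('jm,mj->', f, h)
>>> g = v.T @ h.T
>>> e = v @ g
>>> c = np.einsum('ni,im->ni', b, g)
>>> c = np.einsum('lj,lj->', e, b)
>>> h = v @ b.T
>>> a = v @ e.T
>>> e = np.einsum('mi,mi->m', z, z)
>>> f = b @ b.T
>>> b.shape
(7, 29)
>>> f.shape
(7, 7)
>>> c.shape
()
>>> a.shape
(7, 7)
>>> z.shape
(7, 3)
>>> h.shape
(7, 7)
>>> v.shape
(7, 29)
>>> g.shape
(29, 29)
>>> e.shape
(7,)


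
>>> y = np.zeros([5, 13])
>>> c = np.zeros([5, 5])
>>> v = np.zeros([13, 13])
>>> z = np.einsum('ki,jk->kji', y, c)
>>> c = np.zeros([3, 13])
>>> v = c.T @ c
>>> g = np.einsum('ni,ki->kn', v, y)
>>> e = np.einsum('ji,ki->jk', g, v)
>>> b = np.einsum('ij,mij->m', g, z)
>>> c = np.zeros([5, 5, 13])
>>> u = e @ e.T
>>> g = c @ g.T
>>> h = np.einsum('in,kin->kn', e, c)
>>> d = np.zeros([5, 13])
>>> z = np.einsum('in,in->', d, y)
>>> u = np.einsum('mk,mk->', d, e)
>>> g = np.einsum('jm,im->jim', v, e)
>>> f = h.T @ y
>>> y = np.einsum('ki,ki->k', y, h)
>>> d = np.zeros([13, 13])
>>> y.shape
(5,)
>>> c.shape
(5, 5, 13)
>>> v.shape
(13, 13)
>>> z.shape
()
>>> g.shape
(13, 5, 13)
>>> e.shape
(5, 13)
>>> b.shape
(5,)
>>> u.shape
()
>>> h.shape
(5, 13)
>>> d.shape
(13, 13)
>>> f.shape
(13, 13)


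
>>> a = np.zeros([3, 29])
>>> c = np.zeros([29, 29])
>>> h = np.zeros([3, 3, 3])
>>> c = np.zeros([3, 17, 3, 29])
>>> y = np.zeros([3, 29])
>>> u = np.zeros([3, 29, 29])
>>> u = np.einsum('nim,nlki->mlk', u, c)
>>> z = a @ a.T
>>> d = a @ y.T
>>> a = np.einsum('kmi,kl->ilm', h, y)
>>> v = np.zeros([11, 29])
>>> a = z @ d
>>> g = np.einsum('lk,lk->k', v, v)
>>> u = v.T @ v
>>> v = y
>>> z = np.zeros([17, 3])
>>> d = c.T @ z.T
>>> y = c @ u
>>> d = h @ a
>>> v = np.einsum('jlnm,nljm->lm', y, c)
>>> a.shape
(3, 3)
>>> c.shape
(3, 17, 3, 29)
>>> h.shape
(3, 3, 3)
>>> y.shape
(3, 17, 3, 29)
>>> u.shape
(29, 29)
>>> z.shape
(17, 3)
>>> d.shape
(3, 3, 3)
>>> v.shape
(17, 29)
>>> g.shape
(29,)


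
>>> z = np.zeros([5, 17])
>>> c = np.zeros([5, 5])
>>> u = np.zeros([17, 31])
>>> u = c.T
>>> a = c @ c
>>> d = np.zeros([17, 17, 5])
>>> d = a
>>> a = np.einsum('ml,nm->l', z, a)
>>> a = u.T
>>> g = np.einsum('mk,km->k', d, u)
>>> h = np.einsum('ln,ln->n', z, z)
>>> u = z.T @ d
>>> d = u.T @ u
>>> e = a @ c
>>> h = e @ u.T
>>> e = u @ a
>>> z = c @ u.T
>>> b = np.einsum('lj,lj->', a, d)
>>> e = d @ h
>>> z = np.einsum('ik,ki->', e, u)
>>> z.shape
()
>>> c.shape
(5, 5)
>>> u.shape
(17, 5)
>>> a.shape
(5, 5)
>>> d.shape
(5, 5)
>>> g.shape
(5,)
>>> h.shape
(5, 17)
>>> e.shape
(5, 17)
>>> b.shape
()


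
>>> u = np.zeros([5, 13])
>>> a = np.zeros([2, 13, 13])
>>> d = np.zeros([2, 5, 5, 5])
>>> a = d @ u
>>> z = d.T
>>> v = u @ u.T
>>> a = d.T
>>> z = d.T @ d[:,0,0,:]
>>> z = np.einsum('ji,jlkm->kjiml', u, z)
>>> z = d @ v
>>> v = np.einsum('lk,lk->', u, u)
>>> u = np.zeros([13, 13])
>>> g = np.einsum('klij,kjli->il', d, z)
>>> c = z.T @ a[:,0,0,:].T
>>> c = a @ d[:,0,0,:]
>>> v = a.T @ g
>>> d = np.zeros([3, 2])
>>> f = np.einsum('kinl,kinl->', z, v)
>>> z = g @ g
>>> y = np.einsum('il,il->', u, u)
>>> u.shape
(13, 13)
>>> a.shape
(5, 5, 5, 2)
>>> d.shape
(3, 2)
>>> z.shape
(5, 5)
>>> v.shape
(2, 5, 5, 5)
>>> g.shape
(5, 5)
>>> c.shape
(5, 5, 5, 5)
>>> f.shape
()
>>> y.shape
()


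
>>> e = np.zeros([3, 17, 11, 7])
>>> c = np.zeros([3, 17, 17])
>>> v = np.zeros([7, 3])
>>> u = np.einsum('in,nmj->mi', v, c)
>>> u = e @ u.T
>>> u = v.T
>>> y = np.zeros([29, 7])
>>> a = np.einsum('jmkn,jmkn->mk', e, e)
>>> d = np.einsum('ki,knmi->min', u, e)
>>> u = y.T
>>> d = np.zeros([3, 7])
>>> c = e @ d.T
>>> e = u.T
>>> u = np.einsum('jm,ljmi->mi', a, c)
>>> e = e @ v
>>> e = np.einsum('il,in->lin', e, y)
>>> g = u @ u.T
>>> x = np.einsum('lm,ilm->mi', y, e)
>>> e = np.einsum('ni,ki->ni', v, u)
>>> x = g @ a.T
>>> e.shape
(7, 3)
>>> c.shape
(3, 17, 11, 3)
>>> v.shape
(7, 3)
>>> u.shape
(11, 3)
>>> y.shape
(29, 7)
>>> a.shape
(17, 11)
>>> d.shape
(3, 7)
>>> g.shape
(11, 11)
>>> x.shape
(11, 17)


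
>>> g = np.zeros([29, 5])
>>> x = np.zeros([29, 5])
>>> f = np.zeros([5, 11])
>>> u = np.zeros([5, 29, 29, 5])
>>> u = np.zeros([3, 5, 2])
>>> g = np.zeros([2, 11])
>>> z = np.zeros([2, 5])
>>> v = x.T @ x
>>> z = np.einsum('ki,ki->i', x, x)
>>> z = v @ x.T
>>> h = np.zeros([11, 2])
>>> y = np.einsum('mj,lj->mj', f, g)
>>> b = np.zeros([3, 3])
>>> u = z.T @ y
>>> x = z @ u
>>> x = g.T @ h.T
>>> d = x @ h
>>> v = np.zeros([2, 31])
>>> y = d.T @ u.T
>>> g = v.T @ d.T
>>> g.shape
(31, 11)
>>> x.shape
(11, 11)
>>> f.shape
(5, 11)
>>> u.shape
(29, 11)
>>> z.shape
(5, 29)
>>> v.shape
(2, 31)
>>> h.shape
(11, 2)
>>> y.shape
(2, 29)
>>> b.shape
(3, 3)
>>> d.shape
(11, 2)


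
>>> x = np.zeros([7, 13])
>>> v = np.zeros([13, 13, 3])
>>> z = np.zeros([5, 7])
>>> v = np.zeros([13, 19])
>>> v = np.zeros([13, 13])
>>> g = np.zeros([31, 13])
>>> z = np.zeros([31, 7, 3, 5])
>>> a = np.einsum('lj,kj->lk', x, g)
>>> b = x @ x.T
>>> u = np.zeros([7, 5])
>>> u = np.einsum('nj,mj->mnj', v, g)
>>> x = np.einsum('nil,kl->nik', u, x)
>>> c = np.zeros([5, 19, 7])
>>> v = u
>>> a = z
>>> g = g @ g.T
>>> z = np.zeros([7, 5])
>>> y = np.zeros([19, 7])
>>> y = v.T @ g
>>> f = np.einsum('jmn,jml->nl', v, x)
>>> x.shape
(31, 13, 7)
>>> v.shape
(31, 13, 13)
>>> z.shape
(7, 5)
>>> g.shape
(31, 31)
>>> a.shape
(31, 7, 3, 5)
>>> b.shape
(7, 7)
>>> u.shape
(31, 13, 13)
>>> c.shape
(5, 19, 7)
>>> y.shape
(13, 13, 31)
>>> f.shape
(13, 7)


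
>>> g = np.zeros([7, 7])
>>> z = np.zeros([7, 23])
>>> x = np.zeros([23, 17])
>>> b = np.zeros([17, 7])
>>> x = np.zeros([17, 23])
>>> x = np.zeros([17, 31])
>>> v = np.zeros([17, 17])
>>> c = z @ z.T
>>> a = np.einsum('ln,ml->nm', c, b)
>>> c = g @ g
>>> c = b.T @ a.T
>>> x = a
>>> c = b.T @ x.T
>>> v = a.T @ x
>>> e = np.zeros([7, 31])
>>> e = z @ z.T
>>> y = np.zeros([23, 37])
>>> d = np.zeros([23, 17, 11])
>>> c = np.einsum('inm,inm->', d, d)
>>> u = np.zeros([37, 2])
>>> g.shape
(7, 7)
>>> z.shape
(7, 23)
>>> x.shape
(7, 17)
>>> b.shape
(17, 7)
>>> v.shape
(17, 17)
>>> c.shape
()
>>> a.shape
(7, 17)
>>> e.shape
(7, 7)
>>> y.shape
(23, 37)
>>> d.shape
(23, 17, 11)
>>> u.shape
(37, 2)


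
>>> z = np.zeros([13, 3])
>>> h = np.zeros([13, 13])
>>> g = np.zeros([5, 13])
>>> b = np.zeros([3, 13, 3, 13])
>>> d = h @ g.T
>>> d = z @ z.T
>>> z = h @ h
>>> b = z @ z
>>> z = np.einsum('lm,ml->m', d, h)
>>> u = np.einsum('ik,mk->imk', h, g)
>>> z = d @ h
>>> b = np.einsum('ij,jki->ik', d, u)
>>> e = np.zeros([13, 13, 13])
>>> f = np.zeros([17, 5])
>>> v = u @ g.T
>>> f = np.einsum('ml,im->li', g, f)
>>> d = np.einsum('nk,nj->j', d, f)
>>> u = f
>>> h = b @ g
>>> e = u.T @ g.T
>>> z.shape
(13, 13)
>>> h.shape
(13, 13)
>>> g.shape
(5, 13)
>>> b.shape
(13, 5)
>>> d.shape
(17,)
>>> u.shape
(13, 17)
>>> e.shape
(17, 5)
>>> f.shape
(13, 17)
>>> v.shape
(13, 5, 5)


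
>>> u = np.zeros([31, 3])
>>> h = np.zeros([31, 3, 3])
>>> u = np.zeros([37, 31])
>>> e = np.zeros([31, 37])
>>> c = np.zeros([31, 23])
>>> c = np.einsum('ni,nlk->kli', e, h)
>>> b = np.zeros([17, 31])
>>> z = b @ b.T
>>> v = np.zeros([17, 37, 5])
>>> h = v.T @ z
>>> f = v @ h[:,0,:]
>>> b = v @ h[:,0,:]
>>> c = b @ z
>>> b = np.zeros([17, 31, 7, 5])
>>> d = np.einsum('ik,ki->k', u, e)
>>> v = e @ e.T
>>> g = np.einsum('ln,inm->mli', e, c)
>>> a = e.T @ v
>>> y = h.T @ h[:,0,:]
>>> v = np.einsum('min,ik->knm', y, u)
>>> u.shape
(37, 31)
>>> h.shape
(5, 37, 17)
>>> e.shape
(31, 37)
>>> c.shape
(17, 37, 17)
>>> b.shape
(17, 31, 7, 5)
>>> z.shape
(17, 17)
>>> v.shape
(31, 17, 17)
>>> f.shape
(17, 37, 17)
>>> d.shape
(31,)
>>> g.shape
(17, 31, 17)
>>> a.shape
(37, 31)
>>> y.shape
(17, 37, 17)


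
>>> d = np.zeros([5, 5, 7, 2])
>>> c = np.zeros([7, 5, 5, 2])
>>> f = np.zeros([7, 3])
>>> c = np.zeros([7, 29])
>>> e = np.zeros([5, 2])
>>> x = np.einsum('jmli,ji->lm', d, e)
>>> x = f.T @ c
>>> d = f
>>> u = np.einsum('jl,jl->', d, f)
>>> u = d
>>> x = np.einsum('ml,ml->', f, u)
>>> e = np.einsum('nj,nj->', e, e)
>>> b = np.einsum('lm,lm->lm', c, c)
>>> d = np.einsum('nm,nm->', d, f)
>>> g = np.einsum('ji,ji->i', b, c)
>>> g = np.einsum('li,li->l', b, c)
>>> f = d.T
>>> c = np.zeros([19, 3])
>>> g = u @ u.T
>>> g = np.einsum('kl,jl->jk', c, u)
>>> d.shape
()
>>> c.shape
(19, 3)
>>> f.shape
()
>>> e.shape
()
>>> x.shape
()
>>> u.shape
(7, 3)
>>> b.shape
(7, 29)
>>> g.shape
(7, 19)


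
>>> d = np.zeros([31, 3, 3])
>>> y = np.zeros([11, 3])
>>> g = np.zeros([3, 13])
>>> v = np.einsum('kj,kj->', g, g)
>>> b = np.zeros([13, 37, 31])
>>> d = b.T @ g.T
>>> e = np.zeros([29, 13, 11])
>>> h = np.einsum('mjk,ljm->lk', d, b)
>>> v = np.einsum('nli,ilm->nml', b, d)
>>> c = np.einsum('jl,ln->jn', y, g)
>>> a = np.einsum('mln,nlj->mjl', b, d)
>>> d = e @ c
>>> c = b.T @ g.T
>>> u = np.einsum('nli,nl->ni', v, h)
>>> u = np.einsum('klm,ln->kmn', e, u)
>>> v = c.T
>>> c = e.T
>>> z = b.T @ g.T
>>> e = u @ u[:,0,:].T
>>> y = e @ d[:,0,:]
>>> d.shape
(29, 13, 13)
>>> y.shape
(29, 11, 13)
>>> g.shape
(3, 13)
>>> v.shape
(3, 37, 31)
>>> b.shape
(13, 37, 31)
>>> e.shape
(29, 11, 29)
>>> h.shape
(13, 3)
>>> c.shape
(11, 13, 29)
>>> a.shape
(13, 3, 37)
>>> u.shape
(29, 11, 37)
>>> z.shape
(31, 37, 3)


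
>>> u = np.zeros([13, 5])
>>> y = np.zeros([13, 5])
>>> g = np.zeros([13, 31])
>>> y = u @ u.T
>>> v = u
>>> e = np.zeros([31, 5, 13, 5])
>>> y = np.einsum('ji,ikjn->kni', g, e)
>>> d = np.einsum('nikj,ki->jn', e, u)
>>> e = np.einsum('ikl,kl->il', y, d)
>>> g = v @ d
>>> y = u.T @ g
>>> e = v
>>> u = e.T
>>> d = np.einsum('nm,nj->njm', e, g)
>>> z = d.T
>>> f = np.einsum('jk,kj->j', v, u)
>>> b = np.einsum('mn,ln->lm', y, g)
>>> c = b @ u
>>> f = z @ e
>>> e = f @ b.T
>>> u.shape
(5, 13)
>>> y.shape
(5, 31)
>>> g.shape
(13, 31)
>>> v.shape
(13, 5)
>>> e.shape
(5, 31, 13)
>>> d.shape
(13, 31, 5)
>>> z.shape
(5, 31, 13)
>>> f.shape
(5, 31, 5)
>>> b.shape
(13, 5)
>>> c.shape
(13, 13)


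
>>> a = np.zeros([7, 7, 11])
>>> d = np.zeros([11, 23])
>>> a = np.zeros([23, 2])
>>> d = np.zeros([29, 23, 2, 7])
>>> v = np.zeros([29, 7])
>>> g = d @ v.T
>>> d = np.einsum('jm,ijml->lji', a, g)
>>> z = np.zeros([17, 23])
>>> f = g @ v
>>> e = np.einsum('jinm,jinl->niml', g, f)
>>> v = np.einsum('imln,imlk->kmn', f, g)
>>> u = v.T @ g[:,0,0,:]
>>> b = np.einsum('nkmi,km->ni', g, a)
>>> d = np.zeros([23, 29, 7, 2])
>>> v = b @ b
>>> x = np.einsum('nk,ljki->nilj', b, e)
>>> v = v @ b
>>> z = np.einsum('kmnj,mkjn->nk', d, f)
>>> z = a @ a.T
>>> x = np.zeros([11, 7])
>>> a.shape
(23, 2)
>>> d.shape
(23, 29, 7, 2)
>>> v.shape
(29, 29)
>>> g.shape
(29, 23, 2, 29)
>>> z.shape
(23, 23)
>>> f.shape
(29, 23, 2, 7)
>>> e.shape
(2, 23, 29, 7)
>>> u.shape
(7, 23, 29)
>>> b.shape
(29, 29)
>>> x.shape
(11, 7)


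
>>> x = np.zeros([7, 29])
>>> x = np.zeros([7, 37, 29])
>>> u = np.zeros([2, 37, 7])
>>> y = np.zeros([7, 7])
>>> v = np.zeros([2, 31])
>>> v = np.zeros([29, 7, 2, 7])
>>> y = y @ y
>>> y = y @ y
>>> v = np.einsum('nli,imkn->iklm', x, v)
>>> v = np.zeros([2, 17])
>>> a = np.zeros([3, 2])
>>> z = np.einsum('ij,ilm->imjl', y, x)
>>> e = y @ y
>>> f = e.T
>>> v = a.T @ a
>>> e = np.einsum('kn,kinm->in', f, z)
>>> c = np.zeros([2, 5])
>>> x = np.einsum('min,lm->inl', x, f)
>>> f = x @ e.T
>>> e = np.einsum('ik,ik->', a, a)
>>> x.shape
(37, 29, 7)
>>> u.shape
(2, 37, 7)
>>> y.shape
(7, 7)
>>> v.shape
(2, 2)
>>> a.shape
(3, 2)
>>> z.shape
(7, 29, 7, 37)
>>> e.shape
()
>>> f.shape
(37, 29, 29)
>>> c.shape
(2, 5)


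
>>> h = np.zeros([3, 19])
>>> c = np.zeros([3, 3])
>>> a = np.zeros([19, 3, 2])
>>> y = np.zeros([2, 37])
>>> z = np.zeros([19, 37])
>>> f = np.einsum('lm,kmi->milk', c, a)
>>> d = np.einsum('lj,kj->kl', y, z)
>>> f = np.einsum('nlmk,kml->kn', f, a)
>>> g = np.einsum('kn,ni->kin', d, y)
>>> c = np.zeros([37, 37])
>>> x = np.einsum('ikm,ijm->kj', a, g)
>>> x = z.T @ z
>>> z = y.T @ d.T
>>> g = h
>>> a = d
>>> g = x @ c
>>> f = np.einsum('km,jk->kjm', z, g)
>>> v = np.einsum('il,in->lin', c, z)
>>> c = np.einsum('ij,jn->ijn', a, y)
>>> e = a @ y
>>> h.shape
(3, 19)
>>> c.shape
(19, 2, 37)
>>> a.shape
(19, 2)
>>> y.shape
(2, 37)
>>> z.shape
(37, 19)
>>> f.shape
(37, 37, 19)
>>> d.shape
(19, 2)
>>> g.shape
(37, 37)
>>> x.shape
(37, 37)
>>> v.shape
(37, 37, 19)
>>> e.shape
(19, 37)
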